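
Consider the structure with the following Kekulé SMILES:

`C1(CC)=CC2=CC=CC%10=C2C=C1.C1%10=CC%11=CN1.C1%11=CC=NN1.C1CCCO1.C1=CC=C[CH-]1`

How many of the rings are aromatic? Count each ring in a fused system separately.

5

The SMILES encodes two fused six-membered carbon rings, each with three alternating C=C double bonds; a five-membered ring of four carbons and one nitrogen bearing a hydrogen, with two C=C double bonds; a five-membered ring with two adjacent nitrogens (one bearing H, one in a double bond) and two double bonds; a five-membered saturated ring of four carbons and one oxygen; a five-membered all-carbon ring bearing a negative charge on one carbon, with two C=C double bonds.
The fused 6/6-membered bicyclic is a single π system with 10 sp² atoms and 10 π electrons from ring double bonds. 10 = 4(2)+2, so the system is aromatic and both rings count as aromatic (naphthalene).
The 5-membered ring with one N–H is planar and fully conjugated; 2 ring double bonds (4 π electrons) plus a heteroatom lone pair (2) give 6 π electrons. That satisfies 4n+2 with n=1, so it is aromatic (pyrrole).
The 5-membered ring with two adjacent nitrogens (one N–H, one =N–) is fully conjugated (every ring atom contributes a p orbital); 2 ring double bonds (4 π electrons) plus a heteroatom lone pair (2) give 6 π electrons. Since 6 = 4n+2 (n=1), it is aromatic (pyrazole).
The 5-membered ring with one oxygen has only sp³ atoms, so it is not fully conjugated — not aromatic (tetrahydrofuran).
The 5-membered ring is planar and fully conjugated; 2 ring double bonds (4 π electrons) plus the carbanion lone pair (2) give 6 π electrons. 6 = 4(1)+2, so it is aromatic (cyclopentadienyl anion).
5 of the 6 rings are aromatic. Total: 5.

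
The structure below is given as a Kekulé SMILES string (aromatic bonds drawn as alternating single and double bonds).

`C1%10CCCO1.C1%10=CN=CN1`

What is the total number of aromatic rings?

The SMILES encodes a five-membered saturated ring of four carbons and one oxygen; a five-membered ring with nitrogens at positions 1 and 3 (one bearing H, one in a C=N bond) and two double bonds.
The 5-membered ring with one oxygen has only sp³ atoms, so it is not fully conjugated — not aromatic (tetrahydrofuran).
The 5-membered ring with two nitrogens (one N–H, one =N–) has a continuous p-orbital overlap around the ring; 2 ring double bonds (4 π electrons) plus a heteroatom lone pair (2) give 6 π electrons. Since 6 = 4n+2 (n=1), it is aromatic (imidazole).
1 of the 2 rings is aromatic. Total: 1.

1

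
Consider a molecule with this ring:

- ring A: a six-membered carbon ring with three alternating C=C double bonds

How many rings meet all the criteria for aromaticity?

1

Ring A is fully conjugated (every ring atom contributes a p orbital); 3 ring double bonds give 6 π electrons. That satisfies 4n+2 with n=1, so ring A is aromatic (benzene).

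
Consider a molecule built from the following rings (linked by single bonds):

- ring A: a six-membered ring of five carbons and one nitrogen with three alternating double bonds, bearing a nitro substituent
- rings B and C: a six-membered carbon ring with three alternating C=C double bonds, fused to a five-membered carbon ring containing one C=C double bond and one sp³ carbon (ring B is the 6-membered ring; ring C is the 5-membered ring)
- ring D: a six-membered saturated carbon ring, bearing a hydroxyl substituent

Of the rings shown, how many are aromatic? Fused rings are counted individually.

2

Ring A is planar and fully conjugated; 3 ring double bonds give 6 π electrons. That satisfies 4n+2 with n=1, so ring A is aromatic (pyridine).
Ring B is planar and fully conjugated; 3 ring double bonds give 6 π electrons. Since 6 = 4n+2 (n=1), ring B is aromatic (benzene ring).
Ring C has one sp³ carbon, so it is not fully conjugated — not aromatic (cyclopentene ring).
Ring D has only sp³ atoms, so it is not fully conjugated — not aromatic (cyclohexane).
Aromatic: A, B. Total: 2.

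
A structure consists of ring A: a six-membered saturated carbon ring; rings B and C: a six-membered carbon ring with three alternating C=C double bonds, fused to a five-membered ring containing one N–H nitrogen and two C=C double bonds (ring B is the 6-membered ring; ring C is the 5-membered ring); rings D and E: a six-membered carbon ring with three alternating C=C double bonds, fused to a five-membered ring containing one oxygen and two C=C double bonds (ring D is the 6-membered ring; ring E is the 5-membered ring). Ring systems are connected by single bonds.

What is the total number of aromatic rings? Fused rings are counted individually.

Ring A has only sp³ atoms, so it is not fully conjugated — not aromatic (cyclohexane).
Rings B and C form a fused bicyclic system (with one N–H) with 9 sp² atoms and 10 π electrons from ring double bonds plus a heteroatom lone pair. 10 = 4(2)+2, so the system is aromatic and both rings count as aromatic (indole).
Rings D and E form a fused bicyclic system (with one oxygen) with 9 sp² atoms and 10 π electrons from ring double bonds plus a heteroatom lone pair. 10 = 4(2)+2, so the system is aromatic and both rings count as aromatic (benzofuran).
Aromatic: B, C, D, E. Total: 4.

4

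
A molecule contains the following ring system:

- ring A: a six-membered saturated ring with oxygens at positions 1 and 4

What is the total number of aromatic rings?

Ring A has only sp³ atoms, so it is not fully conjugated — not aromatic (1,4-dioxane).

0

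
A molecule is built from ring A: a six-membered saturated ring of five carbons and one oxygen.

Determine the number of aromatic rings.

0

Ring A has only sp³ atoms, so it is not fully conjugated — not aromatic (tetrahydropyran).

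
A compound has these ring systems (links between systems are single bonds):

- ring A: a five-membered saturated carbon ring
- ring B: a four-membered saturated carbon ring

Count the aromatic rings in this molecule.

Ring A has only sp³ atoms, so it is not fully conjugated — not aromatic (cyclopentane).
Ring B has only sp³ atoms, so it is not fully conjugated — not aromatic (cyclobutane).
No ring is aromatic. Total: 0.

0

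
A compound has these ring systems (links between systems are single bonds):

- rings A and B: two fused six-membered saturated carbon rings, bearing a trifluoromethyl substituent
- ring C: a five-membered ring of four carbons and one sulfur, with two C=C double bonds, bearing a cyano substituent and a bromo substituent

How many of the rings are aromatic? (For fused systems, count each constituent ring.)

Ring A has only sp³ atoms, so it is not fully conjugated — not aromatic (cyclohexane ring).
Ring B has only sp³ atoms, so it is not fully conjugated — not aromatic (cyclohexane ring).
Ring C is fully conjugated (every ring atom contributes a p orbital); 2 ring double bonds (4 π electrons) plus a heteroatom lone pair (2) give 6 π electrons. That satisfies 4n+2 with n=1, so ring C is aromatic (thiophene).
Aromatic: C. Total: 1.

1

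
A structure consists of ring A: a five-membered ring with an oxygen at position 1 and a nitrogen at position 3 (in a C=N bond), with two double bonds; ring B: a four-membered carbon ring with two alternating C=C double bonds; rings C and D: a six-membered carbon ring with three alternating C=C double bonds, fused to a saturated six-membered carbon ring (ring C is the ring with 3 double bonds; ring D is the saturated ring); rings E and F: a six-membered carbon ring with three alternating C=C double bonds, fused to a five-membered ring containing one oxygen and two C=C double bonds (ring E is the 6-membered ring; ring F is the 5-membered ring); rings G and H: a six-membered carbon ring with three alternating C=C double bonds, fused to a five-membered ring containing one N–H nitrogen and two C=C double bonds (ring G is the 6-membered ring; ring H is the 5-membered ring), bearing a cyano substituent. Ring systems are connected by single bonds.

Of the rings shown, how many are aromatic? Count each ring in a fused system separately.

Ring A is fully conjugated (every ring atom contributes a p orbital); 2 ring double bonds (4 π electrons) plus a heteroatom lone pair (2) give 6 π electrons. Since 6 = 4n+2 (n=1), ring A is aromatic (oxazole).
Ring B has only sp² ring atoms; a planar conformation would have a fully conjugated π system of 4 electrons. But 4 = 4(1), which is 4n not 4n+2, so ring B is not aromatic (cyclobutadiene) — cyclobutadiene is antiaromatic and distorts to a rectangle.
Ring C is planar and fully conjugated; 3 ring double bonds give 6 π electrons. That satisfies 4n+2 with n=1, so ring C is aromatic (benzene ring).
Ring D has four sp³ carbons, so it is not fully conjugated — not aromatic (cyclohexane ring).
Rings E and F form a fused bicyclic system (with one oxygen) with 9 sp² atoms and 10 π electrons from ring double bonds plus a heteroatom lone pair. 10 = 4(2)+2, so the system is aromatic and both rings count as aromatic (benzofuran).
Rings G and H form a fused bicyclic system (with one N–H) with 9 sp² atoms and 10 π electrons from ring double bonds plus a heteroatom lone pair. 10 = 4(2)+2, so the system is aromatic and both rings count as aromatic (indole).
Aromatic: A, C, E, F, G, H. Total: 6.

6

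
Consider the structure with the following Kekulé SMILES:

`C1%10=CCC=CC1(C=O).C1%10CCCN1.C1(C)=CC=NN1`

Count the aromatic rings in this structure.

1

The SMILES encodes a six-membered carbon ring with two isolated C=C double bonds and two sp³ carbons; a five-membered saturated ring of four carbons and one N–H nitrogen; a five-membered ring with two adjacent nitrogens (one bearing H, one in a double bond) and two double bonds.
The 6-membered ring has two sp³ carbons, so it is not fully conjugated — not aromatic (1,4-cyclohexadiene).
The 5-membered ring with one N–H has only sp³ atoms, so it is not fully conjugated — not aromatic (pyrrolidine).
The 5-membered ring with two adjacent nitrogens (one N–H, one =N–) has a continuous p-orbital overlap around the ring; 2 ring double bonds (4 π electrons) plus a heteroatom lone pair (2) give 6 π electrons. Since 6 = 4n+2 (n=1), it is aromatic (pyrazole).
1 of the 3 rings is aromatic. Total: 1.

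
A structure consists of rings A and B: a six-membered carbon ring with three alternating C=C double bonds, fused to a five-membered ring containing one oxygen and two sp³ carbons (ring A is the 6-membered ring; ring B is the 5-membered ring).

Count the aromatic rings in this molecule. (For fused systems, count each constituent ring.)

1

Ring A has a continuous p-orbital overlap around the ring; 3 ring double bonds give 6 π electrons. Since 6 = 4n+2 (n=1), ring A is aromatic (benzene ring).
Ring B has two sp³ carbons, so it is not fully conjugated — not aromatic (oxolane ring).
Aromatic: A. Total: 1.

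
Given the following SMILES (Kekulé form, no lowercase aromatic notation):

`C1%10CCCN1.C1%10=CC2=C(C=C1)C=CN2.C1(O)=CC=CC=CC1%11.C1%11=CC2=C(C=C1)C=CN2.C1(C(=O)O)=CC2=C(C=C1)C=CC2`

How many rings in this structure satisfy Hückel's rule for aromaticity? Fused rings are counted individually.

The SMILES encodes a five-membered saturated ring of four carbons and one N–H nitrogen; a six-membered carbon ring with three alternating C=C double bonds, fused to a five-membered ring containing one N–H nitrogen and two C=C double bonds; a seven-membered carbon ring with three C=C double bonds and one sp³ carbon; a six-membered carbon ring with three alternating C=C double bonds, fused to a five-membered ring containing one N–H nitrogen and two C=C double bonds; a six-membered carbon ring with three alternating C=C double bonds, fused to a five-membered carbon ring containing one C=C double bond and one sp³ carbon.
The 5-membered ring with one N–H has only sp³ atoms, so it is not fully conjugated — not aromatic (pyrrolidine).
The fused 6/5-membered bicyclic (with one N–H) is a single π system with 9 sp² atoms and 10 π electrons from ring double bonds plus a heteroatom lone pair. 10 = 4(2)+2, so the system is aromatic and both rings count as aromatic (indole).
The 7-membered ring has one sp³ carbon, so it is not fully conjugated — not aromatic (cycloheptatriene).
The fused 6/5-membered bicyclic (with one N–H) is a single π system with 9 sp² atoms and 10 π electrons from ring double bonds plus a heteroatom lone pair. 10 = 4(2)+2, so the system is aromatic and both rings count as aromatic (indole).
The 6-membered ring is fully conjugated (every ring atom contributes a p orbital); 3 ring double bonds give 6 π electrons. That satisfies 4n+2 with n=1, so it is aromatic (benzene ring).
The 5-membered ring has one sp³ carbon, so it is not fully conjugated — not aromatic (cyclopentene ring).
5 of the 8 rings are aromatic. Total: 5.

5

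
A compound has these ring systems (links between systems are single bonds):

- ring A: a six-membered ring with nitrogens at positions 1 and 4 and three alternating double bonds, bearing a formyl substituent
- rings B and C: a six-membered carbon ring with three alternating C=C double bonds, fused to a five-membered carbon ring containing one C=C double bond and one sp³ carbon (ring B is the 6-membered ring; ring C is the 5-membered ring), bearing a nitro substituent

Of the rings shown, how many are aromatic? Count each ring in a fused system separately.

2

Ring A is fully conjugated (every ring atom contributes a p orbital); 3 ring double bonds give 6 π electrons. Since 6 = 4n+2 (n=1), ring A is aromatic (pyrazine).
Ring B is planar and fully conjugated; 3 ring double bonds give 6 π electrons. Since 6 = 4n+2 (n=1), ring B is aromatic (benzene ring).
Ring C has one sp³ carbon, so it is not fully conjugated — not aromatic (cyclopentene ring).
Aromatic: A, B. Total: 2.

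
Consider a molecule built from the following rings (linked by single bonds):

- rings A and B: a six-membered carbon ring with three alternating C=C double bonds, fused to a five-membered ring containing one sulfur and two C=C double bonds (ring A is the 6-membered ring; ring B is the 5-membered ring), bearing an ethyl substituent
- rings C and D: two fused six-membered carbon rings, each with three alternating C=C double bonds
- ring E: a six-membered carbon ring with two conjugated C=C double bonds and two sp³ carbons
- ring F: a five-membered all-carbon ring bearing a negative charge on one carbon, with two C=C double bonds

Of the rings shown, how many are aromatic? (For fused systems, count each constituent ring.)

Rings A and B form a fused bicyclic system (with one sulfur) with 9 sp² atoms and 10 π electrons from ring double bonds plus a heteroatom lone pair. 10 = 4(2)+2, so the system is aromatic and both rings count as aromatic (benzothiophene).
Rings C and D form a fused bicyclic system with 10 sp² atoms and 10 π electrons from ring double bonds. 10 = 4(2)+2, so the system is aromatic and both rings count as aromatic (naphthalene).
Ring E has two sp³ carbons, so it is not fully conjugated — not aromatic (1,3-cyclohexadiene).
Ring F is planar and fully conjugated; 2 ring double bonds (4 π electrons) plus the carbanion lone pair (2) give 6 π electrons. Since 6 = 4n+2 (n=1), ring F is aromatic (cyclopentadienyl anion).
Aromatic: A, B, C, D, F. Total: 5.

5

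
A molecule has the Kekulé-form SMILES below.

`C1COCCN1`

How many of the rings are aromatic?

The SMILES encodes a six-membered saturated ring with an oxygen and an N–H nitrogen at positions 1 and 4.
The 6-membered ring with one oxygen and one N–H (1,4) has only sp³ atoms, so it is not fully conjugated — not aromatic (morpholine).

0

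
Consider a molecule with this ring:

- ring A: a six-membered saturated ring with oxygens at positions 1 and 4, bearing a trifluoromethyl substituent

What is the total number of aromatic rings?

0

Ring A has only sp³ atoms, so it is not fully conjugated — not aromatic (1,4-dioxane).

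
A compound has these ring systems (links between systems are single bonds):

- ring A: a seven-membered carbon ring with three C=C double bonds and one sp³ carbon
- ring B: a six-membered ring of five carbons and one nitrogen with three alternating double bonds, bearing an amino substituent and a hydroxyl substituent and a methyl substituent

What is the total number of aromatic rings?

1

Ring A has one sp³ carbon, so it is not fully conjugated — not aromatic (cycloheptatriene).
Ring B is planar and fully conjugated; 3 ring double bonds give 6 π electrons. Since 6 = 4n+2 (n=1), ring B is aromatic (pyridine).
Aromatic: B. Total: 1.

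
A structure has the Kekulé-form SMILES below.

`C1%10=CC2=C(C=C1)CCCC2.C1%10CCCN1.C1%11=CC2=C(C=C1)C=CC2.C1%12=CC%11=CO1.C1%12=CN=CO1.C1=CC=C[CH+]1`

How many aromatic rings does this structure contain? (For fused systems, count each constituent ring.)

The SMILES encodes a six-membered carbon ring with three alternating C=C double bonds, fused to a saturated six-membered carbon ring; a five-membered saturated ring of four carbons and one N–H nitrogen; a six-membered carbon ring with three alternating C=C double bonds, fused to a five-membered carbon ring containing one C=C double bond and one sp³ carbon; a five-membered ring of four carbons and one oxygen, with two C=C double bonds; a five-membered ring with an oxygen at position 1 and a nitrogen at position 3 (in a C=N bond), with two double bonds; a five-membered all-carbon ring bearing a positive charge on one carbon, with two C=C double bonds.
The 6-membered ring has a continuous p-orbital overlap around the ring; 3 ring double bonds give 6 π electrons. 6 = 4(1)+2, so it is aromatic (benzene ring).
The second 6-membered ring has four sp³ carbons, so it is not fully conjugated — not aromatic (cyclohexane ring).
The 5-membered ring with one N–H has only sp³ atoms, so it is not fully conjugated — not aromatic (pyrrolidine).
The third 6-membered ring has a continuous p-orbital overlap around the ring; 3 ring double bonds give 6 π electrons. 6 = 4(1)+2, so it is aromatic (benzene ring).
The 5-membered ring has one sp³ carbon, so it is not fully conjugated — not aromatic (cyclopentene ring).
The 5-membered ring with one oxygen is fully conjugated (every ring atom contributes a p orbital); 2 ring double bonds (4 π electrons) plus a heteroatom lone pair (2) give 6 π electrons. Since 6 = 4n+2 (n=1), it is aromatic (furan).
The 5-membered ring with one oxygen and one =N– is fully conjugated (every ring atom contributes a p orbital); 2 ring double bonds (4 π electrons) plus a heteroatom lone pair (2) give 6 π electrons. Since 6 = 4n+2 (n=1), it is aromatic (oxazole).
The second 5-membered ring has only sp² ring atoms; a planar conformation would have a fully conjugated π system of 4 electrons. But 4 = 4(1), which is 4n not 4n+2, so it is not aromatic (cyclopentadienyl cation).
4 of the 8 rings are aromatic. Total: 4.

4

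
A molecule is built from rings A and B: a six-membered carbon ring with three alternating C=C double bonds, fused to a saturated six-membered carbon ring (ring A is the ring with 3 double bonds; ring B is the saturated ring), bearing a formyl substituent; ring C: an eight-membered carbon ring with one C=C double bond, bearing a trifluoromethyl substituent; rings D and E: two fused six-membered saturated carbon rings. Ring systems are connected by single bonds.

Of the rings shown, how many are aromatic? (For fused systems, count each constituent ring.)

Ring A is fully conjugated (every ring atom contributes a p orbital); 3 ring double bonds give 6 π electrons. 6 = 4(1)+2, so ring A is aromatic (benzene ring).
Ring B has four sp³ carbons, so it is not fully conjugated — not aromatic (cyclohexane ring).
Ring C has six sp³ carbons, so it is not fully conjugated — not aromatic (cyclooctene).
Ring D has only sp³ atoms, so it is not fully conjugated — not aromatic (cyclohexane ring).
Ring E has only sp³ atoms, so it is not fully conjugated — not aromatic (cyclohexane ring).
Aromatic: A. Total: 1.

1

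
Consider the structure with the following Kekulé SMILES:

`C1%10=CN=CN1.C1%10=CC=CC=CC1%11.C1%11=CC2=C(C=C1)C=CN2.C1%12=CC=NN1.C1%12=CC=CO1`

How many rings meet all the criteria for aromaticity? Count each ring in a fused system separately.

5

The SMILES encodes a five-membered ring with nitrogens at positions 1 and 3 (one bearing H, one in a C=N bond) and two double bonds; a seven-membered carbon ring with three C=C double bonds and one sp³ carbon; a six-membered carbon ring with three alternating C=C double bonds, fused to a five-membered ring containing one N–H nitrogen and two C=C double bonds; a five-membered ring with two adjacent nitrogens (one bearing H, one in a double bond) and two double bonds; a five-membered ring of four carbons and one oxygen, with two C=C double bonds.
The 5-membered ring with two nitrogens (one N–H, one =N–) is fully conjugated (every ring atom contributes a p orbital); 2 ring double bonds (4 π electrons) plus a heteroatom lone pair (2) give 6 π electrons. Since 6 = 4n+2 (n=1), it is aromatic (imidazole).
The 7-membered ring has one sp³ carbon, so it is not fully conjugated — not aromatic (cycloheptatriene).
The fused 6/5-membered bicyclic (with one N–H) is a single π system with 9 sp² atoms and 10 π electrons from ring double bonds plus a heteroatom lone pair. 10 = 4(2)+2, so the system is aromatic and both rings count as aromatic (indole).
The 5-membered ring with two adjacent nitrogens (one N–H, one =N–) is fully conjugated (every ring atom contributes a p orbital); 2 ring double bonds (4 π electrons) plus a heteroatom lone pair (2) give 6 π electrons. That satisfies 4n+2 with n=1, so it is aromatic (pyrazole).
The 5-membered ring with one oxygen is fully conjugated (every ring atom contributes a p orbital); 2 ring double bonds (4 π electrons) plus a heteroatom lone pair (2) give 6 π electrons. That satisfies 4n+2 with n=1, so it is aromatic (furan).
5 of the 6 rings are aromatic. Total: 5.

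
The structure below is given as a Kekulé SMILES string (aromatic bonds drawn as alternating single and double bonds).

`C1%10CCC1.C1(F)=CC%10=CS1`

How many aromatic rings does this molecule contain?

1

The SMILES encodes a four-membered saturated carbon ring; a five-membered ring of four carbons and one sulfur, with two C=C double bonds.
The 4-membered ring has only sp³ atoms, so it is not fully conjugated — not aromatic (cyclobutane).
The 5-membered ring with one sulfur is fully conjugated (every ring atom contributes a p orbital); 2 ring double bonds (4 π electrons) plus a heteroatom lone pair (2) give 6 π electrons. Since 6 = 4n+2 (n=1), it is aromatic (thiophene).
1 of the 2 rings is aromatic. Total: 1.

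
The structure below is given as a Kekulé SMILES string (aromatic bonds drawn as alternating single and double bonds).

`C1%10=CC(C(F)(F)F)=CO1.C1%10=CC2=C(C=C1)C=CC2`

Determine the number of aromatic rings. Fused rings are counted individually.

2

The SMILES encodes a five-membered ring of four carbons and one oxygen, with two C=C double bonds; a six-membered carbon ring with three alternating C=C double bonds, fused to a five-membered carbon ring containing one C=C double bond and one sp³ carbon.
The 5-membered ring with one oxygen is planar and fully conjugated; 2 ring double bonds (4 π electrons) plus a heteroatom lone pair (2) give 6 π electrons. That satisfies 4n+2 with n=1, so it is aromatic (furan).
The 6-membered ring has a continuous p-orbital overlap around the ring; 3 ring double bonds give 6 π electrons. That satisfies 4n+2 with n=1, so it is aromatic (benzene ring).
The 5-membered ring has one sp³ carbon, so it is not fully conjugated — not aromatic (cyclopentene ring).
2 of the 3 rings are aromatic. Total: 2.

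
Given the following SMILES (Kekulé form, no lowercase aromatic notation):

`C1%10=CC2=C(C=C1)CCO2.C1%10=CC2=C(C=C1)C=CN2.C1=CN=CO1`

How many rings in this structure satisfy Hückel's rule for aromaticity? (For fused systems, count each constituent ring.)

The SMILES encodes a six-membered carbon ring with three alternating C=C double bonds, fused to a five-membered ring containing one oxygen and two sp³ carbons; a six-membered carbon ring with three alternating C=C double bonds, fused to a five-membered ring containing one N–H nitrogen and two C=C double bonds; a five-membered ring with an oxygen at position 1 and a nitrogen at position 3 (in a C=N bond), with two double bonds.
The 6-membered ring has a continuous p-orbital overlap around the ring; 3 ring double bonds give 6 π electrons. That satisfies 4n+2 with n=1, so it is aromatic (benzene ring).
The 5-membered ring with one oxygen has two sp³ carbons, so it is not fully conjugated — not aromatic (oxolane ring).
The fused 6/5-membered bicyclic (with one N–H) is a single π system with 9 sp² atoms and 10 π electrons from ring double bonds plus a heteroatom lone pair. 10 = 4(2)+2, so the system is aromatic and both rings count as aromatic (indole).
The 5-membered ring with one oxygen and one =N– has a continuous p-orbital overlap around the ring; 2 ring double bonds (4 π electrons) plus a heteroatom lone pair (2) give 6 π electrons. 6 = 4(1)+2, so it is aromatic (oxazole).
4 of the 5 rings are aromatic. Total: 4.

4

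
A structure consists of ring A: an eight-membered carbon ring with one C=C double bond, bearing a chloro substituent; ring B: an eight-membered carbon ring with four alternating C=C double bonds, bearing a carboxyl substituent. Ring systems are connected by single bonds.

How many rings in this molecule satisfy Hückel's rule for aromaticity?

0

Ring A has six sp³ carbons, so it is not fully conjugated — not aromatic (cyclooctene).
Ring B has only sp² ring atoms; a planar conformation would have a fully conjugated π system of 8 electrons. But 8 = 4(2), which is 4n not 4n+2, so ring B is not aromatic (cyclooctatetraene) — cyclooctatetraene distorts into a non-planar tub to avoid antiaromaticity.
No ring is aromatic. Total: 0.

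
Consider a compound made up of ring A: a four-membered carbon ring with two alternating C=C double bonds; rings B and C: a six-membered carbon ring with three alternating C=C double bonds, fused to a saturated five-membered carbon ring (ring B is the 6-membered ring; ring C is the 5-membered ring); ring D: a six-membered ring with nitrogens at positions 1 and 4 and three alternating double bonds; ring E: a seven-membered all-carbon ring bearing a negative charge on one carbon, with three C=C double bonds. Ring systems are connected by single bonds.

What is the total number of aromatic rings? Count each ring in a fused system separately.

Ring A has only sp² ring atoms; a planar conformation would have a fully conjugated π system of 4 electrons. But 4 = 4(1), which is 4n not 4n+2, so ring A is not aromatic (cyclobutadiene) — cyclobutadiene is antiaromatic and distorts to a rectangle.
Ring B has a continuous p-orbital overlap around the ring; 3 ring double bonds give 6 π electrons. That satisfies 4n+2 with n=1, so ring B is aromatic (benzene ring).
Ring C has three sp³ carbons, so it is not fully conjugated — not aromatic (cyclopentane ring).
Ring D is fully conjugated (every ring atom contributes a p orbital); 3 ring double bonds give 6 π electrons. Since 6 = 4n+2 (n=1), ring D is aromatic (pyrazine).
Ring E has only sp² ring atoms; a planar conformation would have a fully conjugated π system of 8 electrons. But 8 = 4(2), which is 4n not 4n+2, so ring E is not aromatic (cycloheptatrienyl anion).
Aromatic: B, D. Total: 2.

2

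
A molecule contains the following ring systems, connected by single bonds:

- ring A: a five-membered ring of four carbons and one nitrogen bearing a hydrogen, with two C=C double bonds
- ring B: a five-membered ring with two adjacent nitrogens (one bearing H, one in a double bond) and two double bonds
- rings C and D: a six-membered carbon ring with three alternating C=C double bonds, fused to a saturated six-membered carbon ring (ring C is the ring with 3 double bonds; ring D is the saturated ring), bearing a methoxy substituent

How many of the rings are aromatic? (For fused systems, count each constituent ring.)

Ring A is fully conjugated (every ring atom contributes a p orbital); 2 ring double bonds (4 π electrons) plus a heteroatom lone pair (2) give 6 π electrons. Since 6 = 4n+2 (n=1), ring A is aromatic (pyrrole).
Ring B is planar and fully conjugated; 2 ring double bonds (4 π electrons) plus a heteroatom lone pair (2) give 6 π electrons. Since 6 = 4n+2 (n=1), ring B is aromatic (pyrazole).
Ring C has a continuous p-orbital overlap around the ring; 3 ring double bonds give 6 π electrons. That satisfies 4n+2 with n=1, so ring C is aromatic (benzene ring).
Ring D has four sp³ carbons, so it is not fully conjugated — not aromatic (cyclohexane ring).
Aromatic: A, B, C. Total: 3.

3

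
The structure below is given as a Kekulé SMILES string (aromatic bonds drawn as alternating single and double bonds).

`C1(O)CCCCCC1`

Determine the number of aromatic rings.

The SMILES encodes a seven-membered saturated carbon ring.
The 7-membered ring has only sp³ atoms, so it is not fully conjugated — not aromatic (cycloheptane).

0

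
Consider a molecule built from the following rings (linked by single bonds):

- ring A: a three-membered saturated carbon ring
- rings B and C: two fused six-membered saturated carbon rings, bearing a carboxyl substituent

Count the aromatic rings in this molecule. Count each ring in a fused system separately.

0

Ring A has only sp³ atoms, so it is not fully conjugated — not aromatic (cyclopropane).
Ring B has only sp³ atoms, so it is not fully conjugated — not aromatic (cyclohexane ring).
Ring C has only sp³ atoms, so it is not fully conjugated — not aromatic (cyclohexane ring).
No ring is aromatic. Total: 0.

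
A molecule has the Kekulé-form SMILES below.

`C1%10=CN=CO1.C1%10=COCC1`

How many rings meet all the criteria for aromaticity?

The SMILES encodes a five-membered ring with an oxygen at position 1 and a nitrogen at position 3 (in a C=N bond), with two double bonds; a five-membered ring of four carbons and one oxygen, with one C=C double bond and two sp³ carbons.
The 5-membered ring with one oxygen and one =N– is planar and fully conjugated; 2 ring double bonds (4 π electrons) plus a heteroatom lone pair (2) give 6 π electrons. Since 6 = 4n+2 (n=1), it is aromatic (oxazole).
The 5-membered ring with one oxygen has two sp³ carbons, so it is not fully conjugated — not aromatic (2,3-dihydrofuran).
1 of the 2 rings is aromatic. Total: 1.

1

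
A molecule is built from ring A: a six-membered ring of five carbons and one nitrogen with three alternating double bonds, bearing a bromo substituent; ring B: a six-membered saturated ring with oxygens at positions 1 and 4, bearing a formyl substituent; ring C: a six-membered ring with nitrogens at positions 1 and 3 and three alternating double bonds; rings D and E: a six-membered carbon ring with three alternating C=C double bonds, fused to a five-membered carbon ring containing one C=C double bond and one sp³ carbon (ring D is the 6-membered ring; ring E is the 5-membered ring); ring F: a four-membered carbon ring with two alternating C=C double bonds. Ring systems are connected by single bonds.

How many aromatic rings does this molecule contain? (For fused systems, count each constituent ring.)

Ring A is planar and fully conjugated; 3 ring double bonds give 6 π electrons. Since 6 = 4n+2 (n=1), ring A is aromatic (pyridine).
Ring B has only sp³ atoms, so it is not fully conjugated — not aromatic (1,4-dioxane).
Ring C is fully conjugated (every ring atom contributes a p orbital); 3 ring double bonds give 6 π electrons. That satisfies 4n+2 with n=1, so ring C is aromatic (pyrimidine).
Ring D has a continuous p-orbital overlap around the ring; 3 ring double bonds give 6 π electrons. That satisfies 4n+2 with n=1, so ring D is aromatic (benzene ring).
Ring E has one sp³ carbon, so it is not fully conjugated — not aromatic (cyclopentene ring).
Ring F has only sp² ring atoms; a planar conformation would have a fully conjugated π system of 4 electrons. But 4 = 4(1), which is 4n not 4n+2, so ring F is not aromatic (cyclobutadiene) — cyclobutadiene is antiaromatic and distorts to a rectangle.
Aromatic: A, C, D. Total: 3.

3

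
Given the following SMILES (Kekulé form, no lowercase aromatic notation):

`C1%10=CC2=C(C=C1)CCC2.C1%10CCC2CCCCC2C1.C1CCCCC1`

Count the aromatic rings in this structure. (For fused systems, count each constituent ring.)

1

The SMILES encodes a six-membered carbon ring with three alternating C=C double bonds, fused to a saturated five-membered carbon ring; two fused six-membered saturated carbon rings; a six-membered saturated carbon ring.
The 6-membered ring is fully conjugated (every ring atom contributes a p orbital); 3 ring double bonds give 6 π electrons. That satisfies 4n+2 with n=1, so it is aromatic (benzene ring).
The 5-membered ring has three sp³ carbons, so it is not fully conjugated — not aromatic (cyclopentane ring).
The second 6-membered ring has only sp³ atoms, so it is not fully conjugated — not aromatic (cyclohexane ring).
The third 6-membered ring has only sp³ atoms, so it is not fully conjugated — not aromatic (cyclohexane ring).
The fourth 6-membered ring has only sp³ atoms, so it is not fully conjugated — not aromatic (cyclohexane).
1 of the 5 rings is aromatic. Total: 1.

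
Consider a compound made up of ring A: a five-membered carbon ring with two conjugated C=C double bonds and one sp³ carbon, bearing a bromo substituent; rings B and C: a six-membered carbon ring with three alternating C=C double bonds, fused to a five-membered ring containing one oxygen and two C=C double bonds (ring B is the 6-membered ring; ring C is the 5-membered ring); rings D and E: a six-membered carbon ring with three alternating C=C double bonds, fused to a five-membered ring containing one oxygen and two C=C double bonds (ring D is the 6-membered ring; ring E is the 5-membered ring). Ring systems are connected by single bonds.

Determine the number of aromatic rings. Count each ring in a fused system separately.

Ring A has one sp³ carbon, so it is not fully conjugated — not aromatic (cyclopentadiene).
Rings B and C form a fused bicyclic system (with one oxygen) with 9 sp² atoms and 10 π electrons from ring double bonds plus a heteroatom lone pair. 10 = 4(2)+2, so the system is aromatic and both rings count as aromatic (benzofuran).
Rings D and E form a fused bicyclic system (with one oxygen) with 9 sp² atoms and 10 π electrons from ring double bonds plus a heteroatom lone pair. 10 = 4(2)+2, so the system is aromatic and both rings count as aromatic (benzofuran).
Aromatic: B, C, D, E. Total: 4.

4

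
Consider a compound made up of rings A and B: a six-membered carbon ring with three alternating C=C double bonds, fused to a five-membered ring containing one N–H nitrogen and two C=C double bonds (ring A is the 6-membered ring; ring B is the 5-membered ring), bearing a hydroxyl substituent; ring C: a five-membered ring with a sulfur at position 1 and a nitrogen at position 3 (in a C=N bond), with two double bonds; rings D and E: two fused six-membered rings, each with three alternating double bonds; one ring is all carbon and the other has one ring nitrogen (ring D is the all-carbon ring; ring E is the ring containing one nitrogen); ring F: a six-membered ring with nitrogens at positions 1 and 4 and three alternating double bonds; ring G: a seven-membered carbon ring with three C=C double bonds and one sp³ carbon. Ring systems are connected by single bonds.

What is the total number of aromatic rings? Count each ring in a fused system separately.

Rings A and B form a fused bicyclic system (with one N–H) with 9 sp² atoms and 10 π electrons from ring double bonds plus a heteroatom lone pair. 10 = 4(2)+2, so the system is aromatic and both rings count as aromatic (indole).
Ring C has a continuous p-orbital overlap around the ring; 2 ring double bonds (4 π electrons) plus a heteroatom lone pair (2) give 6 π electrons. That satisfies 4n+2 with n=1, so ring C is aromatic (thiazole).
Rings D and E form a fused bicyclic system (with one nitrogen) with 10 sp² atoms and 10 π electrons from ring double bonds. 10 = 4(2)+2, so the system is aromatic and both rings count as aromatic (quinoline).
Ring F has a continuous p-orbital overlap around the ring; 3 ring double bonds give 6 π electrons. That satisfies 4n+2 with n=1, so ring F is aromatic (pyrazine).
Ring G has one sp³ carbon, so it is not fully conjugated — not aromatic (cycloheptatriene).
Aromatic: A, B, C, D, E, F. Total: 6.

6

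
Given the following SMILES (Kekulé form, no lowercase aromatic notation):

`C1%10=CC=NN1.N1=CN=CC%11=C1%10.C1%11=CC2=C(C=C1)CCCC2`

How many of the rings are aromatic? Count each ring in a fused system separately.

3

The SMILES encodes a five-membered ring with two adjacent nitrogens (one bearing H, one in a double bond) and two double bonds; a six-membered ring with nitrogens at positions 1 and 3 and three alternating double bonds; a six-membered carbon ring with three alternating C=C double bonds, fused to a saturated six-membered carbon ring.
The 5-membered ring with two adjacent nitrogens (one N–H, one =N–) has a continuous p-orbital overlap around the ring; 2 ring double bonds (4 π electrons) plus a heteroatom lone pair (2) give 6 π electrons. Since 6 = 4n+2 (n=1), it is aromatic (pyrazole).
The 6-membered ring with two nitrogens (1,3) is planar and fully conjugated; 3 ring double bonds give 6 π electrons. That satisfies 4n+2 with n=1, so it is aromatic (pyrimidine).
The 6-membered ring is planar and fully conjugated; 3 ring double bonds give 6 π electrons. That satisfies 4n+2 with n=1, so it is aromatic (benzene ring).
The second 6-membered ring has four sp³ carbons, so it is not fully conjugated — not aromatic (cyclohexane ring).
3 of the 4 rings are aromatic. Total: 3.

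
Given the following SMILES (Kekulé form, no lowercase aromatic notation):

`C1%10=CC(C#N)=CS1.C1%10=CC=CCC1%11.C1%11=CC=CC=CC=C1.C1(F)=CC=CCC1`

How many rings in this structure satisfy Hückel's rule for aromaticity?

The SMILES encodes a five-membered ring of four carbons and one sulfur, with two C=C double bonds; a six-membered carbon ring with two conjugated C=C double bonds and two sp³ carbons; an eight-membered carbon ring with four alternating C=C double bonds; a six-membered carbon ring with two conjugated C=C double bonds and two sp³ carbons.
The 5-membered ring with one sulfur is fully conjugated (every ring atom contributes a p orbital); 2 ring double bonds (4 π electrons) plus a heteroatom lone pair (2) give 6 π electrons. That satisfies 4n+2 with n=1, so it is aromatic (thiophene).
The 6-membered ring has two sp³ carbons, so it is not fully conjugated — not aromatic (1,3-cyclohexadiene).
The 8-membered ring has only sp² ring atoms; a planar conformation would have a fully conjugated π system of 8 electrons. But 8 = 4(2), which is 4n not 4n+2, so it is not aromatic (cyclooctatetraene) — cyclooctatetraene distorts into a non-planar tub to avoid antiaromaticity.
The second 6-membered ring has two sp³ carbons, so it is not fully conjugated — not aromatic (1,3-cyclohexadiene).
1 of the 4 rings is aromatic. Total: 1.

1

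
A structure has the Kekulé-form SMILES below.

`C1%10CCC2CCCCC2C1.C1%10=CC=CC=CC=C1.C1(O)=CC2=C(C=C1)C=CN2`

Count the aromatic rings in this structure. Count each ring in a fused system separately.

The SMILES encodes two fused six-membered saturated carbon rings; an eight-membered carbon ring with four alternating C=C double bonds; a six-membered carbon ring with three alternating C=C double bonds, fused to a five-membered ring containing one N–H nitrogen and two C=C double bonds.
The 6-membered ring has only sp³ atoms, so it is not fully conjugated — not aromatic (cyclohexane ring).
The second 6-membered ring has only sp³ atoms, so it is not fully conjugated — not aromatic (cyclohexane ring).
The 8-membered ring has only sp² ring atoms; a planar conformation would have a fully conjugated π system of 8 electrons. But 8 = 4(2), which is 4n not 4n+2, so it is not aromatic (cyclooctatetraene) — cyclooctatetraene distorts into a non-planar tub to avoid antiaromaticity.
The fused 6/5-membered bicyclic (with one N–H) is a single π system with 9 sp² atoms and 10 π electrons from ring double bonds plus a heteroatom lone pair. 10 = 4(2)+2, so the system is aromatic and both rings count as aromatic (indole).
2 of the 5 rings are aromatic. Total: 2.

2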